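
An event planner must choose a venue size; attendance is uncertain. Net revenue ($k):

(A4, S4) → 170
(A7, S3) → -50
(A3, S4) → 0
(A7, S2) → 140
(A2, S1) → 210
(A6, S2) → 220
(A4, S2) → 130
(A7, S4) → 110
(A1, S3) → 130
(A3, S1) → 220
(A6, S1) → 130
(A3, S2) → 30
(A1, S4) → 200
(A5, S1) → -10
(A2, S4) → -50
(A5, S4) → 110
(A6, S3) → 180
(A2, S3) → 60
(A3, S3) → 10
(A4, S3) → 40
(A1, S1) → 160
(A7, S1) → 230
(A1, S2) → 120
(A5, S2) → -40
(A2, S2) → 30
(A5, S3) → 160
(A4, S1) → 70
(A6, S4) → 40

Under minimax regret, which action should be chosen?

Column bests: S1=230, S2=220, S3=180, S4=200.
A1 regrets: 70, 100, 50, 0 → max 100
A2 regrets: 20, 190, 120, 250 → max 250
A3 regrets: 10, 190, 170, 200 → max 200
A4 regrets: 160, 90, 140, 30 → max 160
A5 regrets: 240, 260, 20, 90 → max 260
A6 regrets: 100, 0, 0, 160 → max 160
A7 regrets: 0, 80, 230, 90 → max 230
Smallest max regret = 100 → A1.

A1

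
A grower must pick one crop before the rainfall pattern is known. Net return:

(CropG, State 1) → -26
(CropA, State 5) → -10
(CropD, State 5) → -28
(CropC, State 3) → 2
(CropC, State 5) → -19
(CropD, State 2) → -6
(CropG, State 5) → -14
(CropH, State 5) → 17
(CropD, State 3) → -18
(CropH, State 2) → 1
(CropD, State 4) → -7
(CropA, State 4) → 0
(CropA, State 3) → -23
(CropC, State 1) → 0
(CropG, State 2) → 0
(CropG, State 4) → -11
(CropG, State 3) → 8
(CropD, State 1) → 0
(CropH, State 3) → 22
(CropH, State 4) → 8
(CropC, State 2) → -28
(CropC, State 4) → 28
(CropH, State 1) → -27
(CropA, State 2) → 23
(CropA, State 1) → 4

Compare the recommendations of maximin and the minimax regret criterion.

Row minima: CropC=-28, CropG=-26, CropH=-27, CropA=-23, CropD=-28
Best worst-case = -23 → CropA.
Column bests: State 1=4, State 2=23, State 3=22, State 4=28, State 5=17.
CropC regrets: 4, 51, 20, 0, 36 → max 51
CropG regrets: 30, 23, 14, 39, 31 → max 39
CropH regrets: 31, 22, 0, 20, 0 → max 31
CropA regrets: 0, 0, 45, 28, 27 → max 45
CropD regrets: 4, 29, 40, 35, 45 → max 45
Smallest max regret = 31 → CropH.

maximin → CropA; minimax regret → CropH (disagree)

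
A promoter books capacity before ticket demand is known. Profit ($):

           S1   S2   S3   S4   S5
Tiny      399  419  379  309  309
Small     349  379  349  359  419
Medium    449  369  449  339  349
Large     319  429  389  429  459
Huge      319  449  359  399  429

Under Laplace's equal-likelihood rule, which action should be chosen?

Large

Row averages: Tiny=363, Small=371, Medium=391, Large=405, Huge=391
Highest average = 405 → Large.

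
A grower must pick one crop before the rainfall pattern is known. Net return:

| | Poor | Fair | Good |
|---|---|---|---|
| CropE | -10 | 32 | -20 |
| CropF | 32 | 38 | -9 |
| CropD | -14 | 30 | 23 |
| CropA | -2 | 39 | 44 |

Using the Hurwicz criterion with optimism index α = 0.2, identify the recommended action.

CropE: 0.2·32 + 0.8·(-20) = -9.6
CropF: 0.2·38 + 0.8·(-9) = 0.4
CropD: 0.2·30 + 0.8·(-14) = -5.2
CropA: 0.2·44 + 0.8·(-2) = 7.2
Highest Hurwicz score = 7.2 → CropA.

CropA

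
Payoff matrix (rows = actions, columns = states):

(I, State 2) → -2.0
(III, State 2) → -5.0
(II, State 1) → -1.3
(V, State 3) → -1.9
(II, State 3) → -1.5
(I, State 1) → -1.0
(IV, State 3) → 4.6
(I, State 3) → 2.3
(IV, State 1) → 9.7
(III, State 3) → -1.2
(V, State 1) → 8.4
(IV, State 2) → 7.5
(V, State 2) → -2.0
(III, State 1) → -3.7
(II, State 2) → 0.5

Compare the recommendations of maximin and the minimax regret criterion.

Row minima: I=-2.0, II=-1.5, III=-5.0, IV=4.6, V=-2.0
Best worst-case = 4.6 → IV.
Column bests: State 1=9.7, State 2=7.5, State 3=4.6.
I regrets: 10.7, 9.5, 2.3 → max 10.7
II regrets: 11.0, 7.0, 6.1 → max 11.0
III regrets: 13.4, 12.5, 5.8 → max 13.4
IV regrets: 0.0, 0.0, 0.0 → max 0.0
V regrets: 1.3, 9.5, 6.5 → max 9.5
Smallest max regret = 0.0 → IV.

maximin → IV; minimax regret → IV (agree)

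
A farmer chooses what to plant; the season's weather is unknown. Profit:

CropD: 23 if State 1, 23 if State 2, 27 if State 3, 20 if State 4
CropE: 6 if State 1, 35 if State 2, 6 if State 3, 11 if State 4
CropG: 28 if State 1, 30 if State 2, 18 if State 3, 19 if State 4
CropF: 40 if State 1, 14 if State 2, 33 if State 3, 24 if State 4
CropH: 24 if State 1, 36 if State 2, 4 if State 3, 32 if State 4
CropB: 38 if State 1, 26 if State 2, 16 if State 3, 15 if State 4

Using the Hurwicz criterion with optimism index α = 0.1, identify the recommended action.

CropD: 0.1·27 + 0.9·20 = 20.7
CropE: 0.1·35 + 0.9·6 = 8.9
CropG: 0.1·30 + 0.9·18 = 19.2
CropF: 0.1·40 + 0.9·14 = 16.6
CropH: 0.1·36 + 0.9·4 = 7.2
CropB: 0.1·38 + 0.9·15 = 17.3
Highest Hurwicz score = 20.7 → CropD.

CropD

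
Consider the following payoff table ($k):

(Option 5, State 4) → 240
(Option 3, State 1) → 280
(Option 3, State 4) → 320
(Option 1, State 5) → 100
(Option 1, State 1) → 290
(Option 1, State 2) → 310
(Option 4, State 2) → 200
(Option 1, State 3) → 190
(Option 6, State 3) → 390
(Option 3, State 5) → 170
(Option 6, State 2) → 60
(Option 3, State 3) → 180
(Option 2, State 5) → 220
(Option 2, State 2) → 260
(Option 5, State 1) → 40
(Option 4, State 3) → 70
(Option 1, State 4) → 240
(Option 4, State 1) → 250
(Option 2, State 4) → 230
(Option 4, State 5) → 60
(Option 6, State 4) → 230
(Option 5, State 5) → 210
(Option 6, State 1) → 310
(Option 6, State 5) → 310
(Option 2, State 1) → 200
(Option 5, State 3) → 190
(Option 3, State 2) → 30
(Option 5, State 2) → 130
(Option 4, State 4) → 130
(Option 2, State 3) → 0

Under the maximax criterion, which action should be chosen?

Row maxima: Option 1=310, Option 2=260, Option 3=320, Option 4=250, Option 5=240, Option 6=390
Best best-case = 390 → Option 6.

Option 6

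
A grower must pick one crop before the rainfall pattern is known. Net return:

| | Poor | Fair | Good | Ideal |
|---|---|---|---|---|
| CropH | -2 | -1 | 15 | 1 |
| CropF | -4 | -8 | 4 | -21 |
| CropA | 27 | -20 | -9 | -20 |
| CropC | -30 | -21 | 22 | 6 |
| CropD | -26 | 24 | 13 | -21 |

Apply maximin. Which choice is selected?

Row minima: CropH=-2, CropF=-21, CropA=-20, CropC=-30, CropD=-26
Best worst-case = -2 → CropH.

CropH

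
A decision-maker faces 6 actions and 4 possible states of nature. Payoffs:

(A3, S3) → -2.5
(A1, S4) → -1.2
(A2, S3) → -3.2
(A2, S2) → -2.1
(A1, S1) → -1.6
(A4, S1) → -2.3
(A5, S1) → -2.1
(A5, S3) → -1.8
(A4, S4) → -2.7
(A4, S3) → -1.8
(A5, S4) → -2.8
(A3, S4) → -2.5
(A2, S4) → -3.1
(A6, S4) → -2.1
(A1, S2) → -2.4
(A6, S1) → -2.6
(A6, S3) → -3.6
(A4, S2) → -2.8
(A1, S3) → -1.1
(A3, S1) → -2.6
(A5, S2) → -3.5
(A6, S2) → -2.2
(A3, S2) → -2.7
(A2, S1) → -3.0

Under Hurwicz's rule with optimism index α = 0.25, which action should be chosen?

A1

A1: 0.25·(-1.1) + 0.75·(-2.4) = -2.075
A2: 0.25·(-2.1) + 0.75·(-3.2) = -2.925
A3: 0.25·(-2.5) + 0.75·(-2.7) = -2.65
A4: 0.25·(-1.8) + 0.75·(-2.8) = -2.55
A5: 0.25·(-1.8) + 0.75·(-3.5) = -3.075
A6: 0.25·(-2.1) + 0.75·(-3.6) = -3.225
Highest Hurwicz score = -2.075 → A1.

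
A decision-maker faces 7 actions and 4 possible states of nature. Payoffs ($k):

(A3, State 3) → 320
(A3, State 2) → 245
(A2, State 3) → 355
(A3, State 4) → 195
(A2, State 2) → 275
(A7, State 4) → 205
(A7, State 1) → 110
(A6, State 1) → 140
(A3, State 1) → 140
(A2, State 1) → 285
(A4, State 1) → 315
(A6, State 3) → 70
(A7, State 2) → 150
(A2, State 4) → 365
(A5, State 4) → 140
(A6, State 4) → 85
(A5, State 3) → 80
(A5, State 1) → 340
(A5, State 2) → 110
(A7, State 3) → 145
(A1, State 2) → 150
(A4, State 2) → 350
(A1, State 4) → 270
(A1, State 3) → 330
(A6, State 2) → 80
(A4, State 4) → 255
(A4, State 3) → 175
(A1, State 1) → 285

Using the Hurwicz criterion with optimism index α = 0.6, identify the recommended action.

A1: 0.6·330 + 0.4·150 = 258
A2: 0.6·365 + 0.4·275 = 329
A3: 0.6·320 + 0.4·140 = 248
A4: 0.6·350 + 0.4·175 = 280
A5: 0.6·340 + 0.4·80 = 236
A6: 0.6·140 + 0.4·70 = 112
A7: 0.6·205 + 0.4·110 = 167
Highest Hurwicz score = 329 → A2.

A2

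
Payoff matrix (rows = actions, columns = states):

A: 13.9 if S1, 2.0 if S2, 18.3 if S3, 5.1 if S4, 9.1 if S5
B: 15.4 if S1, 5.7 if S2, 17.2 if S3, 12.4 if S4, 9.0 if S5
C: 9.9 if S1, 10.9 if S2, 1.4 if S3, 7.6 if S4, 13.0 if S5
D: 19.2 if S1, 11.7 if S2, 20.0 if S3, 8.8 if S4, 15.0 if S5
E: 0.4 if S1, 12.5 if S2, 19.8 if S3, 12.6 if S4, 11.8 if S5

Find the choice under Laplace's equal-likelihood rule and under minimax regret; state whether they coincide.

laplace → D; minimax regret → D (agree)

Row averages: A=9.68, B=11.94, C=8.56, D=14.94, E=11.42
Highest average = 14.94 → D.
Column bests: S1=19.2, S2=12.5, S3=20.0, S4=12.6, S5=15.0.
A regrets: 5.3, 10.5, 1.7, 7.5, 5.9 → max 10.5
B regrets: 3.8, 6.8, 2.8, 0.2, 6.0 → max 6.8
C regrets: 9.3, 1.6, 18.6, 5.0, 2.0 → max 18.6
D regrets: 0.0, 0.8, 0.0, 3.8, 0.0 → max 3.8
E regrets: 18.8, 0.0, 0.2, 0.0, 3.2 → max 18.8
Smallest max regret = 3.8 → D.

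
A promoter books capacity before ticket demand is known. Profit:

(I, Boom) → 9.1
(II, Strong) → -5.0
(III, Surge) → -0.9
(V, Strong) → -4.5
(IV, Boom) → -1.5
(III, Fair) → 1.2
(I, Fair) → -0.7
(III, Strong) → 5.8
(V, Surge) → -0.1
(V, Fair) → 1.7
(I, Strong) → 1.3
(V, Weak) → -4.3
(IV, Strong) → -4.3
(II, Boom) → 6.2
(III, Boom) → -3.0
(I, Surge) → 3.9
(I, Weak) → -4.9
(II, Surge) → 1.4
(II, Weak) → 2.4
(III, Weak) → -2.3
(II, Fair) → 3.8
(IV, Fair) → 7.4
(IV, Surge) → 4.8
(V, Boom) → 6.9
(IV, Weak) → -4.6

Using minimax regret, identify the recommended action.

Column bests: Weak=2.4, Fair=7.4, Strong=5.8, Boom=9.1, Surge=4.8.
I regrets: 7.3, 8.1, 4.5, 0.0, 0.9 → max 8.1
II regrets: 0.0, 3.6, 10.8, 2.9, 3.4 → max 10.8
III regrets: 4.7, 6.2, 0.0, 12.1, 5.7 → max 12.1
IV regrets: 7.0, 0.0, 10.1, 10.6, 0.0 → max 10.6
V regrets: 6.7, 5.7, 10.3, 2.2, 4.9 → max 10.3
Smallest max regret = 8.1 → I.

I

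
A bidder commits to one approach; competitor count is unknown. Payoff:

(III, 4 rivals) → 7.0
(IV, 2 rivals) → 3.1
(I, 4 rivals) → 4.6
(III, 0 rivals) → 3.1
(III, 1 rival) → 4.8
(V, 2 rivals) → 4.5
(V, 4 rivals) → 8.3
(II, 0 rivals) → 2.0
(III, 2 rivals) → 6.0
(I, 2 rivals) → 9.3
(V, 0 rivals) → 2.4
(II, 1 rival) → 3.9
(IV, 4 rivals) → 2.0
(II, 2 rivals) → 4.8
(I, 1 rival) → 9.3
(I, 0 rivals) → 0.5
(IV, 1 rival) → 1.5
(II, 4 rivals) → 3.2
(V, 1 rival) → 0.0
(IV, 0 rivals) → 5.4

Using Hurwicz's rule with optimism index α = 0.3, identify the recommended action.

I: 0.3·9.3 + 0.7·0.5 = 3.14
II: 0.3·4.8 + 0.7·2.0 = 2.84
III: 0.3·7.0 + 0.7·3.1 = 4.27
IV: 0.3·5.4 + 0.7·1.5 = 2.67
V: 0.3·8.3 + 0.7·0.0 = 2.49
Highest Hurwicz score = 4.27 → III.

III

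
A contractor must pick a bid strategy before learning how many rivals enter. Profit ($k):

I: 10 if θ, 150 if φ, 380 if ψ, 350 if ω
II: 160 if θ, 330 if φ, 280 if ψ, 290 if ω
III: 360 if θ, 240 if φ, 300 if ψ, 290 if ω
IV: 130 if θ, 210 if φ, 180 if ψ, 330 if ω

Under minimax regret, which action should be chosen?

III

Column bests: θ=360, φ=330, ψ=380, ω=350.
I regrets: 350, 180, 0, 0 → max 350
II regrets: 200, 0, 100, 60 → max 200
III regrets: 0, 90, 80, 60 → max 90
IV regrets: 230, 120, 200, 20 → max 230
Smallest max regret = 90 → III.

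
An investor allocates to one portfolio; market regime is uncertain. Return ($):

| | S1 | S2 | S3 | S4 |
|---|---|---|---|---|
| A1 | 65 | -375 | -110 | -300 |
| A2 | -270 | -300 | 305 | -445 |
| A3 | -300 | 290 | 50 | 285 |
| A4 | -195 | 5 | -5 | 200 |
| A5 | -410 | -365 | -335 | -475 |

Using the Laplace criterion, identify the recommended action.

Row averages: A1=-180, A2=-177.5, A3=81.25, A4=1.25, A5=-396.25
Highest average = 81.25 → A3.

A3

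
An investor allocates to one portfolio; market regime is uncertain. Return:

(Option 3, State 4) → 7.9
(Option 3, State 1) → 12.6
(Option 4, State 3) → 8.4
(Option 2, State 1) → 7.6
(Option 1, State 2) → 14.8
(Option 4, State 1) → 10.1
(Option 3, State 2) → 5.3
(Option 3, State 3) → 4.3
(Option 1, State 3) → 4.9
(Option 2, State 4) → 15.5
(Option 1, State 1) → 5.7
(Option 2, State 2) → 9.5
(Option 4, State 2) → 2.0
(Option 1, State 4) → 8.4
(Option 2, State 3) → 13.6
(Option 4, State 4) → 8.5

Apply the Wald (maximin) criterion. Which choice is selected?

Row minima: Option 1=4.9, Option 2=7.6, Option 3=4.3, Option 4=2.0
Best worst-case = 7.6 → Option 2.

Option 2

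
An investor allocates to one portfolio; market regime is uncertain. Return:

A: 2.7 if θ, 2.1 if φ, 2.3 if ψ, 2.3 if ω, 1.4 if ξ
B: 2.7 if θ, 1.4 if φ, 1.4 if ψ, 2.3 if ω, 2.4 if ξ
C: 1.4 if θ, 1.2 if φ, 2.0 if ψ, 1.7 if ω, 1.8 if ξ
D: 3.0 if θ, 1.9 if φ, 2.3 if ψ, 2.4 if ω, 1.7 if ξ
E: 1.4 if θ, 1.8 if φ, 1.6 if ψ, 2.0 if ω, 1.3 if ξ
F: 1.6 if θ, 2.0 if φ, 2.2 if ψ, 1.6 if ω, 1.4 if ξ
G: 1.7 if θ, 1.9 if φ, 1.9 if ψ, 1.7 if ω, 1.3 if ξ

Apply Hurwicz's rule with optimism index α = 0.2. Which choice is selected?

D

A: 0.2·2.7 + 0.8·1.4 = 1.66
B: 0.2·2.7 + 0.8·1.4 = 1.66
C: 0.2·2.0 + 0.8·1.2 = 1.36
D: 0.2·3.0 + 0.8·1.7 = 1.96
E: 0.2·2.0 + 0.8·1.3 = 1.44
F: 0.2·2.2 + 0.8·1.4 = 1.56
G: 0.2·1.9 + 0.8·1.3 = 1.42
Highest Hurwicz score = 1.96 → D.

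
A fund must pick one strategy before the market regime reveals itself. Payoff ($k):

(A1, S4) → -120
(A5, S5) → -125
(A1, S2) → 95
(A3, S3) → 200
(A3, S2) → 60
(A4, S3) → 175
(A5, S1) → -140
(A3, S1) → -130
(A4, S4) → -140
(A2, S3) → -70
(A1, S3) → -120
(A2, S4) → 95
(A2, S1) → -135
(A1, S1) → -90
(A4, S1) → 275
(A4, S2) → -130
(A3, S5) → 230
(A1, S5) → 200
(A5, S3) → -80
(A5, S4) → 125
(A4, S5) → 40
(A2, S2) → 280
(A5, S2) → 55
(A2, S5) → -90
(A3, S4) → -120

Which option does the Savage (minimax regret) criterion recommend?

Column bests: S1=275, S2=280, S3=200, S4=125, S5=230.
A1 regrets: 365, 185, 320, 245, 30 → max 365
A2 regrets: 410, 0, 270, 30, 320 → max 410
A3 regrets: 405, 220, 0, 245, 0 → max 405
A4 regrets: 0, 410, 25, 265, 190 → max 410
A5 regrets: 415, 225, 280, 0, 355 → max 415
Smallest max regret = 365 → A1.

A1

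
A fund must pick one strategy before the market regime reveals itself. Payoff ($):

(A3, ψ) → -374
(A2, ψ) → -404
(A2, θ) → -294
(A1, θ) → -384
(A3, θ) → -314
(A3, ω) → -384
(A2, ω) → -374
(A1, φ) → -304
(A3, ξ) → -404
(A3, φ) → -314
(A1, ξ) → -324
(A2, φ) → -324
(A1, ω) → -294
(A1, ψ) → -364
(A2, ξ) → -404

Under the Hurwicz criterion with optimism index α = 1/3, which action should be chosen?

A1

A1: 1/3·(-294) + 2/3·(-384) = -354
A2: 1/3·(-294) + 2/3·(-404) = -1102/3
A3: 1/3·(-314) + 2/3·(-404) = -374
Highest Hurwicz score = -354 → A1.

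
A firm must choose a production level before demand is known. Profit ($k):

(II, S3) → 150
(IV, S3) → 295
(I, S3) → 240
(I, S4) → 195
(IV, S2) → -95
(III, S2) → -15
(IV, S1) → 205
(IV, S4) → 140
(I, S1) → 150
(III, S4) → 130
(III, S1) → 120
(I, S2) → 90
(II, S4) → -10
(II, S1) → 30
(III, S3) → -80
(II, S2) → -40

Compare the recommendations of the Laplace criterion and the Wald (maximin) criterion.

laplace → I; maximin → I (agree)

Row averages: I=168.75, II=32.5, III=38.75, IV=136.25
Highest average = 168.75 → I.
Row minima: I=90, II=-40, III=-80, IV=-95
Best worst-case = 90 → I.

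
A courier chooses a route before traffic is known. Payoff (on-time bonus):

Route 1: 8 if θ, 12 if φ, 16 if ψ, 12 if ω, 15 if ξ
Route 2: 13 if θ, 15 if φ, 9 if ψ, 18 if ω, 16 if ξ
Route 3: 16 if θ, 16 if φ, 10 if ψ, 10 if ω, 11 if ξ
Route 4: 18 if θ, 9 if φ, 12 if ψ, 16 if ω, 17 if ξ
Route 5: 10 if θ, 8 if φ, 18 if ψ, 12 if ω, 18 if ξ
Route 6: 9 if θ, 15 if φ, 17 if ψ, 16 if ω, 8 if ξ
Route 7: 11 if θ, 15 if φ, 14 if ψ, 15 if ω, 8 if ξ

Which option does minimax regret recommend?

Column bests: θ=18, φ=16, ψ=18, ω=18, ξ=18.
Route 1 regrets: 10, 4, 2, 6, 3 → max 10
Route 2 regrets: 5, 1, 9, 0, 2 → max 9
Route 3 regrets: 2, 0, 8, 8, 7 → max 8
Route 4 regrets: 0, 7, 6, 2, 1 → max 7
Route 5 regrets: 8, 8, 0, 6, 0 → max 8
Route 6 regrets: 9, 1, 1, 2, 10 → max 10
Route 7 regrets: 7, 1, 4, 3, 10 → max 10
Smallest max regret = 7 → Route 4.

Route 4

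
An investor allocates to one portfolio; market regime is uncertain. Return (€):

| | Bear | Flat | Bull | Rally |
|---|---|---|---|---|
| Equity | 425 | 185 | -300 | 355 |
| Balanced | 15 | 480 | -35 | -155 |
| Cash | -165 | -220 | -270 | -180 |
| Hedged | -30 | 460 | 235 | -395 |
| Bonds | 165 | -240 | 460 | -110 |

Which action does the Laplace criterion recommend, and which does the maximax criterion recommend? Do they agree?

Row averages: Equity=166.25, Balanced=76.25, Cash=-208.75, Hedged=67.5, Bonds=68.75
Highest average = 166.25 → Equity.
Row maxima: Equity=425, Balanced=480, Cash=-165, Hedged=460, Bonds=460
Best best-case = 480 → Balanced.

laplace → Equity; maximax → Balanced (disagree)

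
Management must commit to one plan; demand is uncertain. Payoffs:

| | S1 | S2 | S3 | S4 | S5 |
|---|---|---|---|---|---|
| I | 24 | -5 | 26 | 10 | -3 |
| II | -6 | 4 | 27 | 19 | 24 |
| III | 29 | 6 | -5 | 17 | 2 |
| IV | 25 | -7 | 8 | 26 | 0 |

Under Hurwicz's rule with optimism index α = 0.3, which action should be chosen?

III

I: 0.3·26 + 0.7·(-5) = 4.3
II: 0.3·27 + 0.7·(-6) = 3.9
III: 0.3·29 + 0.7·(-5) = 5.2
IV: 0.3·26 + 0.7·(-7) = 2.9
Highest Hurwicz score = 5.2 → III.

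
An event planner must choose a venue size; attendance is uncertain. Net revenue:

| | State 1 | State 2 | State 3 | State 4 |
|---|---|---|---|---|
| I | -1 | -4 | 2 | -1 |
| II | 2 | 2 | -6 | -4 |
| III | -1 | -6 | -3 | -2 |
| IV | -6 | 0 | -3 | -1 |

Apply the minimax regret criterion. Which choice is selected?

I

Column bests: State 1=2, State 2=2, State 3=2, State 4=-1.
I regrets: 3, 6, 0, 0 → max 6
II regrets: 0, 0, 8, 3 → max 8
III regrets: 3, 8, 5, 1 → max 8
IV regrets: 8, 2, 5, 0 → max 8
Smallest max regret = 6 → I.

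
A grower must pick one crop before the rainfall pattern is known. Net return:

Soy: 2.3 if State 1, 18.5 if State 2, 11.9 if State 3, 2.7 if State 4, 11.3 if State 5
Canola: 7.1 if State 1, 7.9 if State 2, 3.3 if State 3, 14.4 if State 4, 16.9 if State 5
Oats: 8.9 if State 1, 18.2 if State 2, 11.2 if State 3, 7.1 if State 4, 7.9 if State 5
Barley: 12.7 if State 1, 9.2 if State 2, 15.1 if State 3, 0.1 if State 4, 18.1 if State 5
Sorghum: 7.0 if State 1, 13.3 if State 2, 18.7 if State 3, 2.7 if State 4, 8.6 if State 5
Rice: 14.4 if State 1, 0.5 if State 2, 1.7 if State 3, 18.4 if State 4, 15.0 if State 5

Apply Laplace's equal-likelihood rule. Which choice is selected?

Row averages: Soy=9.34, Canola=9.92, Oats=10.66, Barley=11.04, Sorghum=10.06, Rice=10
Highest average = 11.04 → Barley.

Barley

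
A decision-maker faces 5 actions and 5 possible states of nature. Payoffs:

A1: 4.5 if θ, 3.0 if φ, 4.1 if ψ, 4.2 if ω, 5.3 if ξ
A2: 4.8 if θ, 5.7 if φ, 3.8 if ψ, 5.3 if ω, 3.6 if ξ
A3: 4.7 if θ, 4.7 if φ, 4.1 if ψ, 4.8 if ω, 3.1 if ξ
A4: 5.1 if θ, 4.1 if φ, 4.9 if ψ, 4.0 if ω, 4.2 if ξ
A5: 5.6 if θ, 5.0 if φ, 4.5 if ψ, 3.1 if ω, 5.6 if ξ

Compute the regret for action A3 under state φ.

1.0

Best payoff under φ is 5.7.
Regret = 5.7 − 4.7 = 1.0.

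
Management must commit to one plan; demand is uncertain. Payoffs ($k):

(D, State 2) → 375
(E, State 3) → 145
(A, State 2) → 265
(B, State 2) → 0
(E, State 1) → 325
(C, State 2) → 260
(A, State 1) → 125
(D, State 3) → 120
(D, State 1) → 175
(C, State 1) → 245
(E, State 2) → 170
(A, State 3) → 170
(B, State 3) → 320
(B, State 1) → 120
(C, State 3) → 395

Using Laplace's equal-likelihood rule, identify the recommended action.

C

Row averages: A=560/3, B=440/3, C=300, D=670/3, E=640/3
Highest average = 300 → C.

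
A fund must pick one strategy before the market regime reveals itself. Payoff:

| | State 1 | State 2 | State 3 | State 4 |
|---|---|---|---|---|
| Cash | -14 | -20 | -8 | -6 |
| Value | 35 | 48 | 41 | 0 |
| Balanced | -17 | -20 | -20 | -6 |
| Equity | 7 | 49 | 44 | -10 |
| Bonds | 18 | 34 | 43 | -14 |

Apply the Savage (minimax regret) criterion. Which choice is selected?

Value

Column bests: State 1=35, State 2=49, State 3=44, State 4=0.
Cash regrets: 49, 69, 52, 6 → max 69
Value regrets: 0, 1, 3, 0 → max 3
Balanced regrets: 52, 69, 64, 6 → max 69
Equity regrets: 28, 0, 0, 10 → max 28
Bonds regrets: 17, 15, 1, 14 → max 17
Smallest max regret = 3 → Value.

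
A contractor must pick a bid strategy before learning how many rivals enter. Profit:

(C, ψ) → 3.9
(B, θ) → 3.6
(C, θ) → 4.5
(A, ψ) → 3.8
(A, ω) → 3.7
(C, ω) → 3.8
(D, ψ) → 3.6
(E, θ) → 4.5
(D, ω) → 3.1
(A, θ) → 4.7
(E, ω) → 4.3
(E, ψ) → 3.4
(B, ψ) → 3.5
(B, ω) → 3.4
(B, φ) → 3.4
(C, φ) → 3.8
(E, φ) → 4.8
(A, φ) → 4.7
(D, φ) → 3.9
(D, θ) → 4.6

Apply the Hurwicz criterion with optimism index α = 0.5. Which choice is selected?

A

A: 0.5·4.7 + 0.5·3.7 = 4.2
B: 0.5·3.6 + 0.5·3.4 = 3.5
C: 0.5·4.5 + 0.5·3.8 = 4.15
D: 0.5·4.6 + 0.5·3.1 = 3.85
E: 0.5·4.8 + 0.5·3.4 = 4.1
Highest Hurwicz score = 4.2 → A.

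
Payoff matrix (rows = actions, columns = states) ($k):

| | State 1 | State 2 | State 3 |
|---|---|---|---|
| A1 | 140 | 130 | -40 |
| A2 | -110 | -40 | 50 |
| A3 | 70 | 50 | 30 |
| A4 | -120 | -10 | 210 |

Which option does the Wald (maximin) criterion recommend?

A3

Row minima: A1=-40, A2=-110, A3=30, A4=-120
Best worst-case = 30 → A3.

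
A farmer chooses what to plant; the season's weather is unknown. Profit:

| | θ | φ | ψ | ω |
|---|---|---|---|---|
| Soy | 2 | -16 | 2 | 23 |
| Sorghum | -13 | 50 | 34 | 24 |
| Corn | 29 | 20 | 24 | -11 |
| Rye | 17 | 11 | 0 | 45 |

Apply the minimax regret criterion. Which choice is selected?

Column bests: θ=29, φ=50, ψ=34, ω=45.
Soy regrets: 27, 66, 32, 22 → max 66
Sorghum regrets: 42, 0, 0, 21 → max 42
Corn regrets: 0, 30, 10, 56 → max 56
Rye regrets: 12, 39, 34, 0 → max 39
Smallest max regret = 39 → Rye.

Rye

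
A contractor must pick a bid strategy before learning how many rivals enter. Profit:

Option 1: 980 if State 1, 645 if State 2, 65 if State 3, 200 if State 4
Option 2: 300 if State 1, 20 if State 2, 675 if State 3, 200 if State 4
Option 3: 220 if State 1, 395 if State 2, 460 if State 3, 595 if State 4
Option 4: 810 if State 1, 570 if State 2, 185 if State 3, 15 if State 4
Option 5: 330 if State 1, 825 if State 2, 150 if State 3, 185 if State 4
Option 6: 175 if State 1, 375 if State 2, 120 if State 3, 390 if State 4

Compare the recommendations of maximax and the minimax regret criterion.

Row maxima: Option 1=980, Option 2=675, Option 3=595, Option 4=810, Option 5=825, Option 6=390
Best best-case = 980 → Option 1.
Column bests: State 1=980, State 2=825, State 3=675, State 4=595.
Option 1 regrets: 0, 180, 610, 395 → max 610
Option 2 regrets: 680, 805, 0, 395 → max 805
Option 3 regrets: 760, 430, 215, 0 → max 760
Option 4 regrets: 170, 255, 490, 580 → max 580
Option 5 regrets: 650, 0, 525, 410 → max 650
Option 6 regrets: 805, 450, 555, 205 → max 805
Smallest max regret = 580 → Option 4.

maximax → Option 1; minimax regret → Option 4 (disagree)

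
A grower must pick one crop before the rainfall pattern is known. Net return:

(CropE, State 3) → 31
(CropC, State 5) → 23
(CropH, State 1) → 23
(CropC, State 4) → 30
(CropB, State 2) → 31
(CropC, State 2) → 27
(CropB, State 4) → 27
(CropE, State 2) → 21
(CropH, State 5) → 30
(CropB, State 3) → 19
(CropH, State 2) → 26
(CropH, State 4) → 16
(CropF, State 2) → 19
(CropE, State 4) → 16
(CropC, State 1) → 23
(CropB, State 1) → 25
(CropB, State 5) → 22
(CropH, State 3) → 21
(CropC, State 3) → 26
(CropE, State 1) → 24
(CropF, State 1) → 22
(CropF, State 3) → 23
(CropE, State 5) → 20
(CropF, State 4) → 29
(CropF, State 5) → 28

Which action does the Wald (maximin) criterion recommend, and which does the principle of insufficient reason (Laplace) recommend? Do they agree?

Row minima: CropE=16, CropB=19, CropC=23, CropF=19, CropH=16
Best worst-case = 23 → CropC.
Row averages: CropE=22.4, CropB=24.8, CropC=25.8, CropF=24.2, CropH=23.2
Highest average = 25.8 → CropC.

maximin → CropC; laplace → CropC (agree)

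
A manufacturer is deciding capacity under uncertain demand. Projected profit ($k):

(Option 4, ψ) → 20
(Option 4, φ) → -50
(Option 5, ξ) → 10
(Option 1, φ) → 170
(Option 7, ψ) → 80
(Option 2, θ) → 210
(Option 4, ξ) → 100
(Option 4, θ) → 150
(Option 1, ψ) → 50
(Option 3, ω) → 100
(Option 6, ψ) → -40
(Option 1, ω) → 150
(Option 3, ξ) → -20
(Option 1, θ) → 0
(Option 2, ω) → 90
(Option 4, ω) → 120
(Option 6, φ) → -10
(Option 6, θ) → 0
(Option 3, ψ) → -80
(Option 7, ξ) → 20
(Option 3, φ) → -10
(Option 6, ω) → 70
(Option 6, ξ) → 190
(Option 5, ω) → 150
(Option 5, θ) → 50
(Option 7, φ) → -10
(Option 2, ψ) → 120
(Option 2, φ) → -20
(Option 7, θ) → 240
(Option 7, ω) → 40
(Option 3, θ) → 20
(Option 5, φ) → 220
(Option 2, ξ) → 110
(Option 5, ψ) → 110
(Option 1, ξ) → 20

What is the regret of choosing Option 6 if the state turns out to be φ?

230

Best payoff under φ is 220.
Regret = 220 − (-10) = 230.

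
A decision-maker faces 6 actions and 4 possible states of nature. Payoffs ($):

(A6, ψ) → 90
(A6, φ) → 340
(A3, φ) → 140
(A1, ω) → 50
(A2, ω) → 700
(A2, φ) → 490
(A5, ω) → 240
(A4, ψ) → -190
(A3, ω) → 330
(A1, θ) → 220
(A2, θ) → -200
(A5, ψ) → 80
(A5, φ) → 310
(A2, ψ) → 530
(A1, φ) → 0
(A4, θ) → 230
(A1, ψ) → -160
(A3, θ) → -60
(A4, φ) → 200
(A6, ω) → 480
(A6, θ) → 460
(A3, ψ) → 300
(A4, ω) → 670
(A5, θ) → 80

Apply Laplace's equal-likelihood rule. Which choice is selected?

Row averages: A1=27.5, A2=380, A3=177.5, A4=227.5, A5=177.5, A6=342.5
Highest average = 380 → A2.

A2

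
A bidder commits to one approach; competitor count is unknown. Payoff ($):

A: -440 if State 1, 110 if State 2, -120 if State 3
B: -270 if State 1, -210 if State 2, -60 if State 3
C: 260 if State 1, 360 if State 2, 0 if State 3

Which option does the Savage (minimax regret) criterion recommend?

C

Column bests: State 1=260, State 2=360, State 3=0.
A regrets: 700, 250, 120 → max 700
B regrets: 530, 570, 60 → max 570
C regrets: 0, 0, 0 → max 0
Smallest max regret = 0 → C.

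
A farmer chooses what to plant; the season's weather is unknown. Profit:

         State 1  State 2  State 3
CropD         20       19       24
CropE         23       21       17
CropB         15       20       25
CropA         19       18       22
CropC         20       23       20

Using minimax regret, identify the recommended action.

Column bests: State 1=23, State 2=23, State 3=25.
CropD regrets: 3, 4, 1 → max 4
CropE regrets: 0, 2, 8 → max 8
CropB regrets: 8, 3, 0 → max 8
CropA regrets: 4, 5, 3 → max 5
CropC regrets: 3, 0, 5 → max 5
Smallest max regret = 4 → CropD.

CropD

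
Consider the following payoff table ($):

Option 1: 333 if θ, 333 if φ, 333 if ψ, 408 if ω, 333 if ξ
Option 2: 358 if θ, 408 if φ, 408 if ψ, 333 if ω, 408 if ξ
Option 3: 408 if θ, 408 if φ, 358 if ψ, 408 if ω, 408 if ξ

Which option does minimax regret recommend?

Column bests: θ=408, φ=408, ψ=408, ω=408, ξ=408.
Option 1 regrets: 75, 75, 75, 0, 75 → max 75
Option 2 regrets: 50, 0, 0, 75, 0 → max 75
Option 3 regrets: 0, 0, 50, 0, 0 → max 50
Smallest max regret = 50 → Option 3.

Option 3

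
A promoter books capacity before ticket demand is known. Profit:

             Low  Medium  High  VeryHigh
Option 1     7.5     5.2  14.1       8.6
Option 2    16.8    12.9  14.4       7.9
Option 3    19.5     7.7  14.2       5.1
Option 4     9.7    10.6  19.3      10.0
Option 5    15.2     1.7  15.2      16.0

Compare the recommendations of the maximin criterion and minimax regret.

Row minima: Option 1=5.2, Option 2=7.9, Option 3=5.1, Option 4=9.7, Option 5=1.7
Best worst-case = 9.7 → Option 4.
Column bests: Low=19.5, Medium=12.9, High=19.3, VeryHigh=16.0.
Option 1 regrets: 12.0, 7.7, 5.2, 7.4 → max 12.0
Option 2 regrets: 2.7, 0.0, 4.9, 8.1 → max 8.1
Option 3 regrets: 0.0, 5.2, 5.1, 10.9 → max 10.9
Option 4 regrets: 9.8, 2.3, 0.0, 6.0 → max 9.8
Option 5 regrets: 4.3, 11.2, 4.1, 0.0 → max 11.2
Smallest max regret = 8.1 → Option 2.

maximin → Option 4; minimax regret → Option 2 (disagree)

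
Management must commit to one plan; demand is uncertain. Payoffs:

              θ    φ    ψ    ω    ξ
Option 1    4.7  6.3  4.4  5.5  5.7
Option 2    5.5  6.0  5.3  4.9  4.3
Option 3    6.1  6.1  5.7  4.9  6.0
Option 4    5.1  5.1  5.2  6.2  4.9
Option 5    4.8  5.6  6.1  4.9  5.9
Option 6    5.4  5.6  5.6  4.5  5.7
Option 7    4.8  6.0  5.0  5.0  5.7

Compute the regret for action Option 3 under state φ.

Best payoff under φ is 6.3.
Regret = 6.3 − 6.1 = 0.2.

0.2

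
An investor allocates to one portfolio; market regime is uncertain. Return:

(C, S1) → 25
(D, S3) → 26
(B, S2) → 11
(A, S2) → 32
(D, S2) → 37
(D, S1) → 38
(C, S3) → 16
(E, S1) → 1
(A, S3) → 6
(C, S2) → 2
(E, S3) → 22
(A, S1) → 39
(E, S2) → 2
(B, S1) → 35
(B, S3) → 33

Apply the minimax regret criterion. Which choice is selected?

Column bests: S1=39, S2=37, S3=33.
A regrets: 0, 5, 27 → max 27
B regrets: 4, 26, 0 → max 26
C regrets: 14, 35, 17 → max 35
D regrets: 1, 0, 7 → max 7
E regrets: 38, 35, 11 → max 38
Smallest max regret = 7 → D.

D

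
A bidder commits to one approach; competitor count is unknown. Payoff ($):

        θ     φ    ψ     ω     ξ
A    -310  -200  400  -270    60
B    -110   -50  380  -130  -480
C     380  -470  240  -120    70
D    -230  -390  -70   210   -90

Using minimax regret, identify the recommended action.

Column bests: θ=380, φ=-50, ψ=400, ω=210, ξ=70.
A regrets: 690, 150, 0, 480, 10 → max 690
B regrets: 490, 0, 20, 340, 550 → max 550
C regrets: 0, 420, 160, 330, 0 → max 420
D regrets: 610, 340, 470, 0, 160 → max 610
Smallest max regret = 420 → C.

C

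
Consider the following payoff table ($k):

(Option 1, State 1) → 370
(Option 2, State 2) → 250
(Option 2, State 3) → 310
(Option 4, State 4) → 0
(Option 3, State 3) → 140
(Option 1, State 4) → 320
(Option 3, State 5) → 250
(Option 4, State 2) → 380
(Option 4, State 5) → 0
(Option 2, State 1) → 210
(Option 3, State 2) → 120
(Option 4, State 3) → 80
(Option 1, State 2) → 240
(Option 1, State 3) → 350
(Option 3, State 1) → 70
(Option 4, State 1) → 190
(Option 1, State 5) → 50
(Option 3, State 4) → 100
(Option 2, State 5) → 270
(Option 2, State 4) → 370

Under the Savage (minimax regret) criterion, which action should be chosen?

Option 2

Column bests: State 1=370, State 2=380, State 3=350, State 4=370, State 5=270.
Option 1 regrets: 0, 140, 0, 50, 220 → max 220
Option 2 regrets: 160, 130, 40, 0, 0 → max 160
Option 3 regrets: 300, 260, 210, 270, 20 → max 300
Option 4 regrets: 180, 0, 270, 370, 270 → max 370
Smallest max regret = 160 → Option 2.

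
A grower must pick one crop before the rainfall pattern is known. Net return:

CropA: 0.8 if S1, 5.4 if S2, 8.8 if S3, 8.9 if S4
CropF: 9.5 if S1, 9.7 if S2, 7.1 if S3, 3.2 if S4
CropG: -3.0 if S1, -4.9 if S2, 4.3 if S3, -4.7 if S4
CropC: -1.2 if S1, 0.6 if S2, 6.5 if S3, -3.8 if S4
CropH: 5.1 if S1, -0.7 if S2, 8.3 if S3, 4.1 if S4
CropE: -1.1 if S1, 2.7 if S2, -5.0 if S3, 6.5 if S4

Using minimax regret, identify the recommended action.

Column bests: S1=9.5, S2=9.7, S3=8.8, S4=8.9.
CropA regrets: 8.7, 4.3, 0.0, 0.0 → max 8.7
CropF regrets: 0.0, 0.0, 1.7, 5.7 → max 5.7
CropG regrets: 12.5, 14.6, 4.5, 13.6 → max 14.6
CropC regrets: 10.7, 9.1, 2.3, 12.7 → max 12.7
CropH regrets: 4.4, 10.4, 0.5, 4.8 → max 10.4
CropE regrets: 10.6, 7.0, 13.8, 2.4 → max 13.8
Smallest max regret = 5.7 → CropF.

CropF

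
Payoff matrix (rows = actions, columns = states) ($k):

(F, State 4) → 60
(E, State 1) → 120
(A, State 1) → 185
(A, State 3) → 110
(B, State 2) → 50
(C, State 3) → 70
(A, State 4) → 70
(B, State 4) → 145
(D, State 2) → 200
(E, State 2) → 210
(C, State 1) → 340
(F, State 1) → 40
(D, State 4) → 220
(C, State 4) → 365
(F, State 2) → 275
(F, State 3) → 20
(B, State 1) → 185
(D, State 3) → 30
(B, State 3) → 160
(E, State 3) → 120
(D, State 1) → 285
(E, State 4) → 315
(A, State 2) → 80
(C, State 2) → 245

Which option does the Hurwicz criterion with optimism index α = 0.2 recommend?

A: 0.2·185 + 0.8·70 = 93
B: 0.2·185 + 0.8·50 = 77
C: 0.2·365 + 0.8·70 = 129
D: 0.2·285 + 0.8·30 = 81
E: 0.2·315 + 0.8·120 = 159
F: 0.2·275 + 0.8·20 = 71
Highest Hurwicz score = 159 → E.

E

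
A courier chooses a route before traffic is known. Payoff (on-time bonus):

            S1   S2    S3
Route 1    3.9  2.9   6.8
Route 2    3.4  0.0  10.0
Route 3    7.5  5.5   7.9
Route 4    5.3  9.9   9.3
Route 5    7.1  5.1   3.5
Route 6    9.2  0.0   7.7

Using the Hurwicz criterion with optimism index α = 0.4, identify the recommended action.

Route 1: 0.4·6.8 + 0.6·2.9 = 4.46
Route 2: 0.4·10.0 + 0.6·0.0 = 4
Route 3: 0.4·7.9 + 0.6·5.5 = 6.46
Route 4: 0.4·9.9 + 0.6·5.3 = 7.14
Route 5: 0.4·7.1 + 0.6·3.5 = 4.94
Route 6: 0.4·9.2 + 0.6·0.0 = 3.68
Highest Hurwicz score = 7.14 → Route 4.

Route 4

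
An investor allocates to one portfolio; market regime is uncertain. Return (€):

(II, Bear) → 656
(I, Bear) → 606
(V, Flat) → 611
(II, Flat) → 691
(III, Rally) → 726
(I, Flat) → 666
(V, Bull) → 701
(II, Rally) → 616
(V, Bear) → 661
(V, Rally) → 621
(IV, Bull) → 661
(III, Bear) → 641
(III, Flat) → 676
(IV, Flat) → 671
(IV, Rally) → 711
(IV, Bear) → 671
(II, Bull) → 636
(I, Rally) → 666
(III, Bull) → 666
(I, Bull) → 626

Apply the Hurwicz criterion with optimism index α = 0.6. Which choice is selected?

I: 0.6·666 + 0.4·606 = 642
II: 0.6·691 + 0.4·616 = 661
III: 0.6·726 + 0.4·641 = 692
IV: 0.6·711 + 0.4·661 = 691
V: 0.6·701 + 0.4·611 = 665
Highest Hurwicz score = 692 → III.

III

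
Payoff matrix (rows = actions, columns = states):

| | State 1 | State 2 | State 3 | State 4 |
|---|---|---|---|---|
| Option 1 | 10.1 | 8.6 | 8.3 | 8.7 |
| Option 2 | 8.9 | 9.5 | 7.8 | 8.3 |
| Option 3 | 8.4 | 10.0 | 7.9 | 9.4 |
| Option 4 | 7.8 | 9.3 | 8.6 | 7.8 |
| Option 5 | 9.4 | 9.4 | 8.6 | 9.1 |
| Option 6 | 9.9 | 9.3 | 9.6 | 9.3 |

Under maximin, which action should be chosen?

Row minima: Option 1=8.3, Option 2=7.8, Option 3=7.9, Option 4=7.8, Option 5=8.6, Option 6=9.3
Best worst-case = 9.3 → Option 6.

Option 6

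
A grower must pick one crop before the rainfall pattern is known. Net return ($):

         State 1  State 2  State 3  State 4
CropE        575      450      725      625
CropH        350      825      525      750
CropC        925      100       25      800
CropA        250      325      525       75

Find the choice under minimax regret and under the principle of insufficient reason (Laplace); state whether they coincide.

minimax regret → CropE; laplace → CropH (disagree)

Column bests: State 1=925, State 2=825, State 3=725, State 4=800.
CropE regrets: 350, 375, 0, 175 → max 375
CropH regrets: 575, 0, 200, 50 → max 575
CropC regrets: 0, 725, 700, 0 → max 725
CropA regrets: 675, 500, 200, 725 → max 725
Smallest max regret = 375 → CropE.
Row averages: CropE=593.75, CropH=612.5, CropC=462.5, CropA=293.75
Highest average = 612.5 → CropH.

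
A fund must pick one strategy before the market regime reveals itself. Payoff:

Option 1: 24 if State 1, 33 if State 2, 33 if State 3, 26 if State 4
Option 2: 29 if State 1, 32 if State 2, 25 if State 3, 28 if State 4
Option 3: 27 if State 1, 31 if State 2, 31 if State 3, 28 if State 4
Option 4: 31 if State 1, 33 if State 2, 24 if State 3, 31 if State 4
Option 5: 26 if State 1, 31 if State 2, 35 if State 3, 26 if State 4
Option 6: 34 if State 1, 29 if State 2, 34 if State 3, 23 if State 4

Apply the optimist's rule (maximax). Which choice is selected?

Option 5

Row maxima: Option 1=33, Option 2=32, Option 3=31, Option 4=33, Option 5=35, Option 6=34
Best best-case = 35 → Option 5.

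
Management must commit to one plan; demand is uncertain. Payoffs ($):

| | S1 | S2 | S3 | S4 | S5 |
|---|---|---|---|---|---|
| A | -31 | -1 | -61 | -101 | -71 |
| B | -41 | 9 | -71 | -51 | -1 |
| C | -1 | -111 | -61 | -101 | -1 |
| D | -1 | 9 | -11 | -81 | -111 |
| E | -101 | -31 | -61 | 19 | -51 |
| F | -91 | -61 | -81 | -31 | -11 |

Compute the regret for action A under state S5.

70

Best payoff under S5 is -1.
Regret = -1 − (-71) = 70.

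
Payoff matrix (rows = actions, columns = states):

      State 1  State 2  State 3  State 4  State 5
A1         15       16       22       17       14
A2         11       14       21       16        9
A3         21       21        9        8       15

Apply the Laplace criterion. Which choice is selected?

A1

Row averages: A1=16.8, A2=14.2, A3=14.8
Highest average = 16.8 → A1.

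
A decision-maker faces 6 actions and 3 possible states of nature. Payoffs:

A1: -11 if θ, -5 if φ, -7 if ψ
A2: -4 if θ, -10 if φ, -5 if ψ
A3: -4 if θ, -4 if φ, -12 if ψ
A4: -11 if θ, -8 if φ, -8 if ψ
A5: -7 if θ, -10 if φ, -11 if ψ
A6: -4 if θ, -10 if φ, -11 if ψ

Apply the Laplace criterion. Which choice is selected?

Row averages: A1=-23/3, A2=-19/3, A3=-20/3, A4=-9, A5=-28/3, A6=-25/3
Highest average = -19/3 → A2.

A2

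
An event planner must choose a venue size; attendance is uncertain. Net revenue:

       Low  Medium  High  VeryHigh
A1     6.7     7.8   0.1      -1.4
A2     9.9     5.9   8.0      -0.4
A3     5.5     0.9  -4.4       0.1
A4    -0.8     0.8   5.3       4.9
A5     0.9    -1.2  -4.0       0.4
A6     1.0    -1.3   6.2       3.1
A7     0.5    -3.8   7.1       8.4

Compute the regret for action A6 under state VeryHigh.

5.3

Best payoff under VeryHigh is 8.4.
Regret = 8.4 − 3.1 = 5.3.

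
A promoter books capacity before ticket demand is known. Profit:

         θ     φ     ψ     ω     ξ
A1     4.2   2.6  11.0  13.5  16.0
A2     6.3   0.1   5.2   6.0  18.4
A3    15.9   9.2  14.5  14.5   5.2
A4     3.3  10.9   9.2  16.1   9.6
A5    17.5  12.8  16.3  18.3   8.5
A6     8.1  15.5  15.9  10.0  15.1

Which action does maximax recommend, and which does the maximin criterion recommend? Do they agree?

maximax → A2; maximin → A5 (disagree)

Row maxima: A1=16.0, A2=18.4, A3=15.9, A4=16.1, A5=18.3, A6=15.9
Best best-case = 18.4 → A2.
Row minima: A1=2.6, A2=0.1, A3=5.2, A4=3.3, A5=8.5, A6=8.1
Best worst-case = 8.5 → A5.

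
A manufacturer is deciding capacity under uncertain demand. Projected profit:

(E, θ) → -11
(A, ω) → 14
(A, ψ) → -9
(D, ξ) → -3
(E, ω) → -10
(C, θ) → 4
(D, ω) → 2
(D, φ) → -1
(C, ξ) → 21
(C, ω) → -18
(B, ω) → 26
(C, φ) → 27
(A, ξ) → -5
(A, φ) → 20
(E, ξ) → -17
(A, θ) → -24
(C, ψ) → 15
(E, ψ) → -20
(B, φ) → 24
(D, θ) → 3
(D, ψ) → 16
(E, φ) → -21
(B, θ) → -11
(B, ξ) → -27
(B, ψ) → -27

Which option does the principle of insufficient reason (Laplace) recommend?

Row averages: A=-0.8, B=-3, C=9.8, D=3.4, E=-15.8
Highest average = 9.8 → C.

C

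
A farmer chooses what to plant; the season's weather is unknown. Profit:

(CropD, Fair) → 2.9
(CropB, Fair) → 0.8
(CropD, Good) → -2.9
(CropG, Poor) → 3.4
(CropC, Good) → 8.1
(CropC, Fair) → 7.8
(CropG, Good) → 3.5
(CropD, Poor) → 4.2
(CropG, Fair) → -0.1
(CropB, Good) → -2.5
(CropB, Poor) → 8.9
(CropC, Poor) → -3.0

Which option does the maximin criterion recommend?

Row minima: CropB=-2.5, CropD=-2.9, CropG=-0.1, CropC=-3.0
Best worst-case = -0.1 → CropG.

CropG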